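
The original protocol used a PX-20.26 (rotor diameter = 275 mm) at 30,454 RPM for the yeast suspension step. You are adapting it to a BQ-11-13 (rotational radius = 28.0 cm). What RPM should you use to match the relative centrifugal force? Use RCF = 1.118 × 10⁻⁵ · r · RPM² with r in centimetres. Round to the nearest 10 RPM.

Original rotor: r = 275 mm / 2 = 137.5 mm = 13.75 cm
RCF_original = 1.118 × 10⁻⁵ × 13.75 × (30454)² = 1.118 × 10⁻⁵ × 13.75 × 927,446,116 ≈ 142,571.7 × g
142,571.7 = 1.118 × 10⁻⁵ × 28 × N²
N² = 142,571.7 / (31.304 × 10⁻⁵) = 455,442,435
N ≈ √455,442,435 ≈ 21,341.1

≈ 21340 RPM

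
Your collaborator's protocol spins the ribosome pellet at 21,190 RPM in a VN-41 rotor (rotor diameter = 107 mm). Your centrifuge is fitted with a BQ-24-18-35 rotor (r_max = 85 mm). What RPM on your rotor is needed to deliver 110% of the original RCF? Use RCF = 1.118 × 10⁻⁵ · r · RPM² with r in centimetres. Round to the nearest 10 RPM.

Original rotor: r = 107 mm / 2 = 53.5 mm = 5.35 cm
RCF_original = 1.118 × 10⁻⁵ × 5.35 × (21190)² = 1.118 × 10⁻⁵ × 5.35 × 449,016,100 ≈ 26,857 × g
Target RCF = 1.1 × 26,857 ≈ 29,542.7 × g
Your rotor: r = 85 mm = 8.5 cm
29,542.7 = 1.118 × 10⁻⁵ × 8.5 × N²
N² = 29,542.7 / (9.503 × 10⁻⁵) = 310,877,618
N ≈ √310,877,618 ≈ 17,631.7

17630 RPM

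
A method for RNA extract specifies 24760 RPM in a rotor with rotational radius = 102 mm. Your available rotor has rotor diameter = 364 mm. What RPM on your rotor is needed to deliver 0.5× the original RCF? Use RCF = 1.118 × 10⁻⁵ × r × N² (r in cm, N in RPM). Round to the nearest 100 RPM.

Original rotor: r = 102 mm = 10.2 cm
RCF_original = 1.118 × 10⁻⁵ × 10.2 × (24760)² = 1.118 × 10⁻⁵ × 10.2 × 613,057,600 ≈ 69,910.6 × g
Target RCF = 0.5 × 69,910.6 ≈ 34,955.3 × g
Your rotor: r = 364 mm / 2 = 182 mm = 18.2 cm
34,955.3 = 1.118 × 10⁻⁵ × 18.2 × N²
N² = 34,955.3 / (20.3476 × 10⁻⁵) = 171,790,776
N ≈ √171,790,776 ≈ 13,106.9

13100 RPM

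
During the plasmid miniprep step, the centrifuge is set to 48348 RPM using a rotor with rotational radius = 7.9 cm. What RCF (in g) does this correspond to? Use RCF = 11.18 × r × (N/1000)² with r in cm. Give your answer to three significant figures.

RCF ≈ 206000 g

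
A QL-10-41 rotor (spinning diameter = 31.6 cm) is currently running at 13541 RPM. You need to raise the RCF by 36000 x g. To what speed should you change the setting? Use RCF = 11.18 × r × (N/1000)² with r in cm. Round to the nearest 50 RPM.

19700 RPM

r = 31.6 / 2 = 15.8 cm
Current RCF = 11.18 × 15.8 × (13.541)² = 11.18 × 15.8 × 183.358681 ≈ 32,389.2 × g
Target RCF = 32,389.2 + 36,000 = 68,389.2 × g
(N/1000)² = 68,389.2 / 176.644 = 387.1584
N = 1000 × √387.1584 ≈ 19,676.3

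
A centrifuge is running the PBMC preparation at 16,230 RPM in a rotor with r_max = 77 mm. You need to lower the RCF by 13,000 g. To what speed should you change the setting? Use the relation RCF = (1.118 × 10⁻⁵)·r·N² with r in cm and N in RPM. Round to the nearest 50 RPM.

r = 77 mm = 7.7 cm
Current RCF = 1.118 × 10⁻⁵ × 7.7 × (16230)² = 1.118 × 10⁻⁵ × 7.7 × 263,412,900 ≈ 22,676.2 × g
Target RCF = 22,676.2 − 13,000 = 9,676.2 × g
N² = 9,676.2 / (8.6086 × 10⁻⁵) = 112,401,552
N ≈ √112,401,552 ≈ 10,602.0

N₂ ≈ 10600 RPM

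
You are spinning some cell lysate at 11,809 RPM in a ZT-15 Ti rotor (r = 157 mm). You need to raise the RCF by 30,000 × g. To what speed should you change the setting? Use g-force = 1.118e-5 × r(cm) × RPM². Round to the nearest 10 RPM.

r = 157 mm = 15.7 cm
Current RCF = 1.118 × 10⁻⁵ × 15.7 × (11809)² = 1.118 × 10⁻⁵ × 15.7 × 139,452,481 ≈ 24,477.5 × g
Target RCF = 24,477.5 + 30,000 = 54,477.5 × g
N² = 54,477.5 / (17.5526 × 10⁻⁵) = 310,367,125
N ≈ √310,367,125 ≈ 17,617.2

N₂ ≈ 17620 RPM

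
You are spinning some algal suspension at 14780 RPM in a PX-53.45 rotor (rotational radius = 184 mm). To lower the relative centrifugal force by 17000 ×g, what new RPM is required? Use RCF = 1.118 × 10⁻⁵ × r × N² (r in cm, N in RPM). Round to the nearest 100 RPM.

11700 RPM

r = 184 mm = 18.4 cm
Current RCF = 1.118 × 10⁻⁵ × 18.4 × (14780)² = 1.118 × 10⁻⁵ × 18.4 × 218,448,400 ≈ 44,937.5 × g
Target RCF = 44,937.5 − 17,000 = 27,937.5 × g
N² = 27,937.5 / (20.5712 × 10⁻⁵) = 135,808,801
N ≈ √135,808,801 ≈ 11,653.7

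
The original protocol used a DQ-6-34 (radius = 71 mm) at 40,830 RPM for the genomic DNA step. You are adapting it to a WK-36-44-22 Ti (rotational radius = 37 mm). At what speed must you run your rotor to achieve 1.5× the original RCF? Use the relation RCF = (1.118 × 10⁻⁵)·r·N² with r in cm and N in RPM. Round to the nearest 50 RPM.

Original rotor: r = 71 mm = 7.1 cm
RCF_original = 1.118 × 10⁻⁵ × 7.1 × (40830)² = 1.118 × 10⁻⁵ × 7.1 × 1,667,088,900 ≈ 132,330.2 × g
Target RCF = 1.5 × 132,330.2 ≈ 198,495.3 × g
Your rotor: r = 37 mm = 3.7 cm
198,495.3 = 1.118 × 10⁻⁵ × 3.7 × N²
N² = 198,495.3 / (4.1366 × 10⁻⁵) = 4,798,513,272
N ≈ √4,798,513,272 ≈ 69,271.3

69250 RPM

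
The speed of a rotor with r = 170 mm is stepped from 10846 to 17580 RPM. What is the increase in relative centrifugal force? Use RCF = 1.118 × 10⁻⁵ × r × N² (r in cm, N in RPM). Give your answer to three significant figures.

≈ 36400 × g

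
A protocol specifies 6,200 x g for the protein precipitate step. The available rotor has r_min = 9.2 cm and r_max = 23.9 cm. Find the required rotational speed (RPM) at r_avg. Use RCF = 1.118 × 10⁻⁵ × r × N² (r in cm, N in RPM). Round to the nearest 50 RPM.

N ≈ 5800 RPM

r_avg = (9.2 + 23.9) / 2 = 16.55 cm
6,200 = 1.118 × 10⁻⁵ × 16.55 × N²
N² = 6,200 / (18.5029 × 10⁻⁵) = 33,508,261
N ≈ √33,508,261 ≈ 5,788.6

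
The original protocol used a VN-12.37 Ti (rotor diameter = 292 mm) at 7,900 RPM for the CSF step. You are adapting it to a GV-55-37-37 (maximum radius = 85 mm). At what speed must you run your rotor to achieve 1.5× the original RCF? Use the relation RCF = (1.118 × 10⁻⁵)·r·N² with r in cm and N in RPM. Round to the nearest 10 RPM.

12680 RPM

Original rotor: r = 292 mm / 2 = 146 mm = 14.6 cm
RCF_original = 1.118 × 10⁻⁵ × 14.6 × (7900)² = 1.118 × 10⁻⁵ × 14.6 × 62,410,000 ≈ 10,187.1 × g
Target RCF = 1.5 × 10,187.1 ≈ 15,280.7 × g
Your rotor: r = 85 mm = 8.5 cm
15,280.7 = 1.118 × 10⁻⁵ × 8.5 × N²
N² = 15,280.7 / (9.503 × 10⁻⁵) = 160,798,695
N ≈ √160,798,695 ≈ 12,680.6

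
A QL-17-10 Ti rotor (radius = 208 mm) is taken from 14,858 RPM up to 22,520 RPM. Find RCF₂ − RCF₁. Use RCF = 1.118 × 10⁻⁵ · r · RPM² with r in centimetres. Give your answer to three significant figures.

66600 × g

r = 208 mm = 20.8 cm
RCF₁ = 1.118 × 10⁻⁵ × 20.8 × (14858)² = 1.118 × 10⁻⁵ × 20.8 × 220,760,164 ≈ 51,336.5 × g
RCF₂ = 1.118 × 10⁻⁵ × 20.8 × (22520)² = 1.118 × 10⁻⁵ × 20.8 × 507,150,400 ≈ 117,934.8 × g
Increase = 117,934.8 − 51,336.5 = 66,598.3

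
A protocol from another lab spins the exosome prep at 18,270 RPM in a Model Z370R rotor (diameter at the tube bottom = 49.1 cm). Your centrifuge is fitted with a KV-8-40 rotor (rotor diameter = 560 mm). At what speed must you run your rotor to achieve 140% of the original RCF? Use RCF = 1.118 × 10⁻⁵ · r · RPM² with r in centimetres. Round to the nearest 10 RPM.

Original rotor: r = 49.1 / 2 = 24.55 cm
RCF_original = 1.118 × 10⁻⁵ × 24.55 × (18270)² = 1.118 × 10⁻⁵ × 24.55 × 333,792,900 ≈ 91,615.8 × g
Target RCF = 1.4 × 91,615.8 ≈ 128,262.1 × g
Your rotor: r = 560 mm / 2 = 280 mm = 28 cm
128,262.1 = 1.118 × 10⁻⁵ × 28 × N²
N² = 128,262.1 / (31.304 × 10⁻⁵) = 409,730,705
N ≈ √409,730,705 ≈ 20,241.8

≈ 20240 RPM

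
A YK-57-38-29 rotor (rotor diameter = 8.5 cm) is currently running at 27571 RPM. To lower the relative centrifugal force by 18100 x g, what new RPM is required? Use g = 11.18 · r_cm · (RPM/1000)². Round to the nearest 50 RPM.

r = 8.5 / 2 = 4.25 cm
Current RCF = 11.18 × 4.25 × (27.571)² = 11.18 × 4.25 × 760.160041 ≈ 36,119 × g
Target RCF = 36,119 − 18,100 = 18,019 × g
(N/1000)² = 18,019 / 47.515 = 379.2276
N = 1000 × √379.2276 ≈ 19,473.8

≈ 19450 RPM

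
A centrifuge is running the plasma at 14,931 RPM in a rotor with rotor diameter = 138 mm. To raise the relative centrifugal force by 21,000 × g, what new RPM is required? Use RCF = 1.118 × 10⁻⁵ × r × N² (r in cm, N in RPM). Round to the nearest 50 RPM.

r = 138 mm / 2 = 69 mm = 6.9 cm
Current RCF = 1.118 × 10⁻⁵ × 6.9 × (14931)² = 1.118 × 10⁻⁵ × 6.9 × 222,934,761 ≈ 17,197.6 × g
Target RCF = 17,197.6 + 21,000 = 38,197.6 × g
N² = 38,197.6 / (7.7142 × 10⁻⁵) = 495,159,576
N ≈ √495,159,576 ≈ 22,252.2

≈ 22250 RPM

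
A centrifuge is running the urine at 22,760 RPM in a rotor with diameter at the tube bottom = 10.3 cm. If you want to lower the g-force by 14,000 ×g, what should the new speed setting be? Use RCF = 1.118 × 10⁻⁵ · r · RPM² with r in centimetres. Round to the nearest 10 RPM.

r = 10.3 / 2 = 5.15 cm
Current RCF = 1.118 × 10⁻⁵ × 5.15 × (22760)² = 1.118 × 10⁻⁵ × 5.15 × 518,017,600 ≈ 29,825.9 × g
Target RCF = 29,825.9 − 14,000 = 15,825.9 × g
N² = 15,825.9 / (5.7577 × 10⁻⁵) = 274,864,963
N ≈ √274,864,963 ≈ 16,579.1

16580 RPM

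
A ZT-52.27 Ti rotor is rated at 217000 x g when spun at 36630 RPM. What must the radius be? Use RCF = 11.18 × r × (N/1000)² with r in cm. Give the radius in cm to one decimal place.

217000 = 11.18 × r × (36.63)²
r = 217000 / (11.18 × 1341.7569) = 217000 / 15000.84 ≈ 14.466 cm

14.5 cm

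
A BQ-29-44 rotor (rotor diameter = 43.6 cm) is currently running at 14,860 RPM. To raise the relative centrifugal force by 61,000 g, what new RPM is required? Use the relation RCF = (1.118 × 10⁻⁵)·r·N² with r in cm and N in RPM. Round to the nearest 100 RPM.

r = 43.6 / 2 = 21.8 cm
Current RCF = 1.118 × 10⁻⁵ × 21.8 × (14860)² = 1.118 × 10⁻⁵ × 21.8 × 220,819,600 ≈ 53,819 × g
Target RCF = 53,819 + 61,000 = 114,819 × g
N² = 114,819 / (24.3724 × 10⁻⁵) = 471,102,559
N ≈ √471,102,559 ≈ 21,704.9

N₂ ≈ 21700 RPM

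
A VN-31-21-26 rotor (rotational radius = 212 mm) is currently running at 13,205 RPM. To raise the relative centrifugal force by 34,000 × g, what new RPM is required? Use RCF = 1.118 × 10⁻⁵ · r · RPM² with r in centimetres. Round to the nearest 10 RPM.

r = 212 mm = 21.2 cm
Current RCF = 1.118 × 10⁻⁵ × 21.2 × (13205)² = 1.118 × 10⁻⁵ × 21.2 × 174,372,025 ≈ 41,329 × g
Target RCF = 41,329 + 34,000 = 75,329 × g
N² = 75,329 / (23.7016 × 10⁻⁵) = 317,822,425
N ≈ √317,822,425 ≈ 17,827.6

17830 RPM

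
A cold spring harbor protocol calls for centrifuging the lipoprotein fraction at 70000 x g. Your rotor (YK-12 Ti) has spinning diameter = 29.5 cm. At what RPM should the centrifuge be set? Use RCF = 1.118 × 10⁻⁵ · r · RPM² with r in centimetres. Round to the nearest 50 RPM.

r = 29.5 / 2 = 14.75 cm
RCF = 1.118 × 10⁻⁵ × r × N²
70,000 = 1.118 × 10⁻⁵ × 14.75 × N²
N² = 70,000 / (16.4905 × 10⁻⁵) = 424,486,826
N ≈ √424,486,826 ≈ 20,603.1

20600 RPM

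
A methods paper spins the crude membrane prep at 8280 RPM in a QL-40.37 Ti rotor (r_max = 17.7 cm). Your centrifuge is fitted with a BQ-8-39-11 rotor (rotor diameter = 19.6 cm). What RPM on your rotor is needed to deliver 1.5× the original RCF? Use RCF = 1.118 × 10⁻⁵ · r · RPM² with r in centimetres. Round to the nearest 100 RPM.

13600 RPM

RCF = 1.118 × 10⁻⁵ × r × N²
RCF_original = 1.118 × 10⁻⁵ × 17.7 × (8280)² = 1.118 × 10⁻⁵ × 17.7 × 68,558,400 ≈ 13,566.7 × g
Target RCF = 1.5 × 13,566.7 ≈ 20,350.1 × g
Your rotor: r = 19.6 / 2 = 9.8 cm
20,350.1 = 1.118 × 10⁻⁵ × 9.8 × N²
N² = 20,350.1 / (10.9564 × 10⁻⁵) = 185,737,103
N ≈ √185,737,103 ≈ 13,628.5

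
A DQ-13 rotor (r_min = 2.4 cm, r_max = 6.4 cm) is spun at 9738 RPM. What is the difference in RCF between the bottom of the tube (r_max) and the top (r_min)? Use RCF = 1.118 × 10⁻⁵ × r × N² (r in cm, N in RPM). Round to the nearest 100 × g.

ΔRCF ≈ 4200 × g

RCF_max = 1.118 × 10⁻⁵ × 6.4 × (9738)² = 1.118 × 10⁻⁵ × 6.4 × 94,828,644 ≈ 6,785.2 × g
RCF_min = 1.118 × 10⁻⁵ × 2.4 × (9738)² = 1.118 × 10⁻⁵ × 2.4 × 94,828,644 ≈ 2,544.4 × g
ΔRCF = 6,785.2 − 2,544.4 = 4,240.8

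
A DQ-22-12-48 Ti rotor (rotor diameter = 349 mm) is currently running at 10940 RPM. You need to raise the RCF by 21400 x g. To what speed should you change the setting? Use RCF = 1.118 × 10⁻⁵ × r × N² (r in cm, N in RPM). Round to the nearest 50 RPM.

N₂ ≈ 15150 RPM

r = 349 mm / 2 = 174.5 mm = 17.45 cm
Current RCF = 1.118 × 10⁻⁵ × 17.45 × (10940)² = 1.118 × 10⁻⁵ × 17.45 × 119,683,600 ≈ 23,349.2 × g
Target RCF = 23,349.2 + 21,400 = 44,749.2 × g
N² = 44,749.2 / (19.5091 × 10⁻⁵) = 229,376,035
N ≈ √229,376,035 ≈ 15,145.2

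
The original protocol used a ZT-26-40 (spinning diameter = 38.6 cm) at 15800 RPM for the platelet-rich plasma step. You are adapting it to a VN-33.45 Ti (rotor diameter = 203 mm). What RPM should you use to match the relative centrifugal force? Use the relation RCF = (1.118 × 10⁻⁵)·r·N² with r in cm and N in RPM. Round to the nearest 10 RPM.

Original rotor: r = 38.6 / 2 = 19.3 cm
RCF = 1.118 × 10⁻⁵ × r × N²
RCF_original = 1.118 × 10⁻⁵ × 19.3 × (15800)² = 1.118 × 10⁻⁵ × 19.3 × 249,640,000 ≈ 53,865.8 × g
Your rotor: r = 203 mm / 2 = 101.5 mm = 10.15 cm
53,865.8 = 1.118 × 10⁻⁵ × 10.15 × N²
N² = 53,865.8 / (11.3477 × 10⁻⁵) = 474,684,738
N ≈ √474,684,738 ≈ 21,787.3

≈ 21790 RPM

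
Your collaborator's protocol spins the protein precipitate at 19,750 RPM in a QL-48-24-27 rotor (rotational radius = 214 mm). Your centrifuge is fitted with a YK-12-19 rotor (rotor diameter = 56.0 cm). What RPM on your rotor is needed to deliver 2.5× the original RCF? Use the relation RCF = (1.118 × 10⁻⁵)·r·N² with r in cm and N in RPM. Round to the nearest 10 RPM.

27300 RPM

Original rotor: r = 214 mm = 21.4 cm
RCF_original = 1.118 × 10⁻⁵ × 21.4 × (19750)² = 1.118 × 10⁻⁵ × 21.4 × 390,062,500 ≈ 93,323.2 × g
Target RCF = 2.5 × 93,323.2 ≈ 233,308 × g
Your rotor: r = 56.0 / 2 = 28 cm
233,308 = 1.118 × 10⁻⁵ × 28 × N²
N² = 233,308 / (31.304 × 10⁻⁵) = 745,297,726
N ≈ √745,297,726 ≈ 27,300.1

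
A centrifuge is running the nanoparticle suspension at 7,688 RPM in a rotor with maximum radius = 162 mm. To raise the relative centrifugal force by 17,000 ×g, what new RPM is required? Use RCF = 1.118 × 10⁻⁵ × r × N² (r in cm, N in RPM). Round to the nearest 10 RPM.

≈ 12370 RPM

r = 162 mm = 16.2 cm
Current RCF = 1.118 × 10⁻⁵ × 16.2 × (7688)² = 1.118 × 10⁻⁵ × 16.2 × 59,105,344 ≈ 10,704.9 × g
Target RCF = 10,704.9 + 17,000 = 27,704.9 × g
N² = 27,704.9 / (18.1116 × 10⁻⁵) = 152,967,711
N ≈ √152,967,711 ≈ 12,368.0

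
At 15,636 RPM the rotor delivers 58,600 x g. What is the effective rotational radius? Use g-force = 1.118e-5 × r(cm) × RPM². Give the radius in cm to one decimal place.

21.4 cm

58600 = 1.118 × 10⁻⁵ × r × (15636)²
r = 58600 / (1.118 × 10⁻⁵ × 244,484,496) = 58600 / 2733.337 ≈ 21.439 cm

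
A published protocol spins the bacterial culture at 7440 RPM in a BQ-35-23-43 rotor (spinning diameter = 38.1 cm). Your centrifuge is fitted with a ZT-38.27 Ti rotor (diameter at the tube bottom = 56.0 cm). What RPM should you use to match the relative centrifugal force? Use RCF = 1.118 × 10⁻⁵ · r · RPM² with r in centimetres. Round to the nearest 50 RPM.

Original rotor: r = 38.1 / 2 = 19.05 cm
RCF = 1.118 × 10⁻⁵ × r × N²
RCF_original = 1.118 × 10⁻⁵ × 19.05 × (7440)² = 1.118 × 10⁻⁵ × 19.05 × 55,353,600 ≈ 11,789.2 × g
Your rotor: r = 56.0 / 2 = 28 cm
11,789.2 = 1.118 × 10⁻⁵ × 28 × N²
N² = 11,789.2 / (31.304 × 10⁻⁵) = 37,660,363
N ≈ √37,660,363 ≈ 6,136.8

≈ 6150 RPM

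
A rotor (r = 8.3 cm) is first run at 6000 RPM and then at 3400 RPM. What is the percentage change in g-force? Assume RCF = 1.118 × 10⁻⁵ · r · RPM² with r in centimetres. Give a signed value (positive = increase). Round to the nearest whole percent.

RCF ∝ N², so the ratio is (3400/6000)² = (0.566667)² = 0.3211.
Change = 0.3211 − 1 = -0.6789 → -67.9%.

-68%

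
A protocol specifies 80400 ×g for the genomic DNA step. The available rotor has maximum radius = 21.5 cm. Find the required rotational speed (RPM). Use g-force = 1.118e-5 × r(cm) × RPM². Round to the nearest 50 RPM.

N ≈ 18300 RPM

RCF = 1.118 × 10⁻⁵ × r × N²
80,400 = 1.118 × 10⁻⁵ × 21.5 × N²
N² = 80,400 / (24.037 × 10⁻⁵) = 334,484,337
N ≈ √334,484,337 ≈ 18,288.9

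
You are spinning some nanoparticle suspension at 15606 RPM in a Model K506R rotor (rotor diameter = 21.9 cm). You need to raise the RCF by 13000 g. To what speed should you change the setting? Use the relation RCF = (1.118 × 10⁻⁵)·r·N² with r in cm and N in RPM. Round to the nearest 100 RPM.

r = 21.9 / 2 = 10.95 cm
Current RCF = 1.118 × 10⁻⁵ × 10.95 × (15606)² = 1.118 × 10⁻⁵ × 10.95 × 243,547,236 ≈ 29,815.3 × g
Target RCF = 29,815.3 + 13,000 = 42,815.3 × g
N² = 42,815.3 / (12.2421 × 10⁻⁵) = 349,738,199
N ≈ √349,738,199 ≈ 18,701.3

N₂ ≈ 18700 RPM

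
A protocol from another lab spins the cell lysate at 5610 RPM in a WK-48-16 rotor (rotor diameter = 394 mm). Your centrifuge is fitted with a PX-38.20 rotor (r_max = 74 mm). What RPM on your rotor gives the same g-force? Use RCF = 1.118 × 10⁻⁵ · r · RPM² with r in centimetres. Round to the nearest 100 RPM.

≈ 9200 RPM

Original rotor: r = 394 mm / 2 = 197 mm = 19.7 cm
RCF_original = 1.118 × 10⁻⁵ × 19.7 × (5610)² = 1.118 × 10⁻⁵ × 19.7 × 31,472,100 ≈ 6,931.6 × g
Your rotor: r = 74 mm = 7.4 cm
6,931.6 = 1.118 × 10⁻⁵ × 7.4 × N²
N² = 6,931.6 / (8.2732 × 10⁻⁵) = 83,783,784
N ≈ √83,783,784 ≈ 9,153.3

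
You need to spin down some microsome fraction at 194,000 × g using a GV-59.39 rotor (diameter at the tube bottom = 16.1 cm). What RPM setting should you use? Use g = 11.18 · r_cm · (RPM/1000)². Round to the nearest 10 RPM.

r = 16.1 / 2 = 8.05 cm
194,000 = 11.18 × 8.05 × (N/1000)²
(N/1000)² = 194,000 / 89.999 = 2155.58
N = 1000 × √2155.58 ≈ 46,428.2

N ≈ 46430 RPM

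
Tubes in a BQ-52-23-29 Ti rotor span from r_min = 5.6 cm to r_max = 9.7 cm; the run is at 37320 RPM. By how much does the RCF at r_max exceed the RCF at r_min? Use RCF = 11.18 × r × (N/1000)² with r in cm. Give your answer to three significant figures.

ΔRCF = 11.18 × (r_max − r_min) × (N/1000)² = 11.18 × 4.1 × 1,392.7824 ≈ 63,842.4

63800 × g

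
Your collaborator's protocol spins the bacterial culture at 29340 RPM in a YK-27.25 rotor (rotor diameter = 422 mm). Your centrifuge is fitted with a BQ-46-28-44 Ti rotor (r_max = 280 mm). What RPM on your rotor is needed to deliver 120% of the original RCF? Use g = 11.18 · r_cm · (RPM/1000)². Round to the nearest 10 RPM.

Original rotor: r = 422 mm / 2 = 211 mm = 21.1 cm
RCF_original = 11.18 × 21.1 × (29.34)² = 11.18 × 21.1 × 860.8356 ≈ 203,069.4 × g
Target RCF = 1.2 × 203,069.4 ≈ 243,683.3 × g
Your rotor: r = 280 mm = 28.0 cm
243,683.3 = 11.18 × 28 × (N/1000)²
(N/1000)² = 243,683.3 / 313.04 = 778.4414
N = 1000 × √778.4414 ≈ 27,900.6

≈ 27900 RPM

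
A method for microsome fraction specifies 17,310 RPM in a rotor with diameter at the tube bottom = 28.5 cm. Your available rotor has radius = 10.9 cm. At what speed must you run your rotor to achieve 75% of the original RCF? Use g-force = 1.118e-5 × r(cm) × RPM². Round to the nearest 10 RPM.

≈ 17140 RPM

Original rotor: r = 28.5 / 2 = 14.25 cm
RCF = 1.118 × 10⁻⁵ × r × N²
RCF_original = 1.118 × 10⁻⁵ × 14.25 × (17310)² = 1.118 × 10⁻⁵ × 14.25 × 299,636,100 ≈ 47,736.5 × g
Target RCF = 0.75 × 47,736.5 ≈ 35,802.4 × g
35,802.4 = 1.118 × 10⁻⁵ × 10.9 × N²
N² = 35,802.4 / (12.1862 × 10⁻⁵) = 293,794,620
N ≈ √293,794,620 ≈ 17,140.4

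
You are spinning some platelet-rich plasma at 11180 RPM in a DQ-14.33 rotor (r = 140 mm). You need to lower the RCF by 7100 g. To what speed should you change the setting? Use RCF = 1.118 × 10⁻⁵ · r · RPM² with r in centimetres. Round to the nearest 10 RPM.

r = 140 mm = 14.0 cm
Current RCF = 1.118 × 10⁻⁵ × 14 × (11180)² = 1.118 × 10⁻⁵ × 14 × 124,992,400 ≈ 19,563.8 × g
Target RCF = 19,563.8 − 7,100 = 12,463.8 × g
N² = 12,463.8 / (15.652 × 10⁻⁵) = 79,630,718
N ≈ √79,630,718 ≈ 8,923.6

8920 RPM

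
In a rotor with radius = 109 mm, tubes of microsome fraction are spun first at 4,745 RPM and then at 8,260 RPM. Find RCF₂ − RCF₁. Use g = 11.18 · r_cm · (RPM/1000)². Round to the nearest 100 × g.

≈ 5600 ×g

r = 109 mm = 10.9 cm
RCF₁ = 11.18 × 10.9 × (4.745)² = 11.18 × 10.9 × 22.515025 ≈ 2,743.7 × g
RCF₂ = 11.18 × 10.9 × (8.26)² = 11.18 × 10.9 × 68.2276 ≈ 8,314.4 × g
Increase = 8,314.4 − 2,743.7 = 5,570.7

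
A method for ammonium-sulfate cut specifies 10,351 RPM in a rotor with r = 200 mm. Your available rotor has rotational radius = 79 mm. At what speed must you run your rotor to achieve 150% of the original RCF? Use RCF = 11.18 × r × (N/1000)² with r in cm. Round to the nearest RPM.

Original rotor: r = 200 mm = 20.0 cm
RCF = 11.18 × r × (N/1000)²
RCF_original = 11.18 × 20 × (10.351)² = 11.18 × 20 × 107.143201 ≈ 23,957.2 × g
Target RCF = 1.5 × 23,957.2 ≈ 35,935.8 × g
Your rotor: r = 79 mm = 7.9 cm
35,935.8 = 11.18 × 7.9 × (N/1000)²
(N/1000)² = 35,935.8 / 88.322 = 406.8726
N = 1000 × √406.8726 ≈ 20,171.1

≈ 20171 RPM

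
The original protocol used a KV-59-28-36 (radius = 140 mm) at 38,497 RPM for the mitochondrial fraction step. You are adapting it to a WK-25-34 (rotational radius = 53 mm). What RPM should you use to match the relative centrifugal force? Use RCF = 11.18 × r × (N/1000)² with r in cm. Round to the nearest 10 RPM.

62570 RPM

Original rotor: r = 140 mm = 14.0 cm
RCF_original = 11.18 × 14 × (38.497)² = 11.18 × 14 × 1,482.019009 ≈ 231,965.6 × g
Your rotor: r = 53 mm = 5.3 cm
231,965.6 = 11.18 × 5.3 × (N/1000)²
(N/1000)² = 231,965.6 / 59.254 = 3914.767
N = 1000 × √3914.767 ≈ 62,568.1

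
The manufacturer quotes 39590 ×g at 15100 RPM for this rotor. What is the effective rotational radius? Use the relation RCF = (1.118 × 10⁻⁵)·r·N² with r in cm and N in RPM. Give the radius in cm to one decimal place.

15.5 cm

RCF = 1.118 × 10⁻⁵ × r × N²
39590 = 1.118 × 10⁻⁵ × r × (15100)²
r = 39590 / (1.118 × 10⁻⁵ × 228,010,000) = 39590 / 2549.152 ≈ 15.531 cm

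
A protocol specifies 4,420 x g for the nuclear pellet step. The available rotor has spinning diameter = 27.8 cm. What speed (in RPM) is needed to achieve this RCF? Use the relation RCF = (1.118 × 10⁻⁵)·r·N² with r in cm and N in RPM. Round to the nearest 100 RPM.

r = 27.8 / 2 = 13.9 cm
4,420 = 1.118 × 10⁻⁵ × 13.9 × N²
N² = 4,420 / (15.5402 × 10⁻⁵) = 28,442,362
N ≈ √28,442,362 ≈ 5,333.1

5300 RPM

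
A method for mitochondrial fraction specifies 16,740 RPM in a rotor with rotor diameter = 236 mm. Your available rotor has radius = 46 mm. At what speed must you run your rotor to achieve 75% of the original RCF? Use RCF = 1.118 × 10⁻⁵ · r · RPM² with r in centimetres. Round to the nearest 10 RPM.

≈ 23220 RPM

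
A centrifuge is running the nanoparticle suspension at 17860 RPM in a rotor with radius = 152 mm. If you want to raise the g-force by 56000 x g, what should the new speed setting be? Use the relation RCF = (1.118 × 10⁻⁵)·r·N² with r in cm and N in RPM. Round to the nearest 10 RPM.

≈ 25470 RPM

r = 152 mm = 15.2 cm
Current RCF = 1.118 × 10⁻⁵ × 15.2 × (17860)² = 1.118 × 10⁻⁵ × 15.2 × 318,979,600 ≈ 54,206.1 × g
Target RCF = 54,206.1 + 56,000 = 110,206.1 × g
N² = 110,206.1 / (16.9936 × 10⁻⁵) = 648,515,323
N ≈ √648,515,323 ≈ 25,466.0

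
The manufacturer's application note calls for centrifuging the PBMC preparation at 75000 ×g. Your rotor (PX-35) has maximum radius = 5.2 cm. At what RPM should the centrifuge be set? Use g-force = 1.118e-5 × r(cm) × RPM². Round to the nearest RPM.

RCF = 1.118 × 10⁻⁵ × r × N²
75,000 = 1.118 × 10⁻⁵ × 5.2 × N²
N² = 75,000 / (5.8136 × 10⁻⁵) = 1,290,078,437
N ≈ √1,290,078,437 ≈ 35,917.7

≈ 35918 RPM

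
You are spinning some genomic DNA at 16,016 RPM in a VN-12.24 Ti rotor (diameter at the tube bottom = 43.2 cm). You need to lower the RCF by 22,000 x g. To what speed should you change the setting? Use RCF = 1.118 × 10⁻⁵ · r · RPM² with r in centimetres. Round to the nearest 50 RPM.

r = 43.2 / 2 = 21.6 cm
Current RCF = 1.118 × 10⁻⁵ × 21.6 × (16016)² = 1.118 × 10⁻⁵ × 21.6 × 256,512,256 ≈ 61,944.6 × g
Target RCF = 61,944.6 − 22,000 = 39,944.6 × g
N² = 39,944.6 / (24.1488 × 10⁻⁵) = 165,410,290
N ≈ √165,410,290 ≈ 12,861.2

≈ 12850 RPM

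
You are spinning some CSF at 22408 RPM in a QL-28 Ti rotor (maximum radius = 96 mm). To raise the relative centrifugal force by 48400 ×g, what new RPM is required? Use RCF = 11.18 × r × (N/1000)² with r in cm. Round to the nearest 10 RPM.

30870 RPM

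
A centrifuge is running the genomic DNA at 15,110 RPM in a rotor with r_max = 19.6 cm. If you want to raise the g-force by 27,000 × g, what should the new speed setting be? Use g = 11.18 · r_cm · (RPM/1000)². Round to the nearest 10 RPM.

Current RCF = 11.18 × 19.6 × (15.11)² = 11.18 × 19.6 × 228.3121 ≈ 50,029.6 × g
Target RCF = 50,029.6 + 27,000 = 77,029.6 × g
(N/1000)² = 77,029.6 / 219.128 = 351.5279
N = 1000 × √351.5279 ≈ 18,749.1

N₂ ≈ 18750 RPM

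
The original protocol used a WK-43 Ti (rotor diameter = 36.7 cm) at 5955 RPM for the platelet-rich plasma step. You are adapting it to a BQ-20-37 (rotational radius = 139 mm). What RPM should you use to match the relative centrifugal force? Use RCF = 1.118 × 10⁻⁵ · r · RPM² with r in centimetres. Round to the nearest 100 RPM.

6800 RPM

Original rotor: r = 36.7 / 2 = 18.35 cm
RCF_original = 1.118 × 10⁻⁵ × 18.35 × (5955)² = 1.118 × 10⁻⁵ × 18.35 × 35,462,025 ≈ 7,275.1 × g
Your rotor: r = 139 mm = 13.9 cm
7,275.1 = 1.118 × 10⁻⁵ × 13.9 × N²
N² = 7,275.1 / (15.5402 × 10⁻⁵) = 46,814,713
N ≈ √46,814,713 ≈ 6,842.1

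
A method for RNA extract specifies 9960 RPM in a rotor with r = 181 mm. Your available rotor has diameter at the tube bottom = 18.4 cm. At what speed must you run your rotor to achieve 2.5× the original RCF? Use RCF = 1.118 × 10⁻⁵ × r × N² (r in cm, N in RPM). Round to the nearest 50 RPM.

≈ 22100 RPM

Original rotor: r = 181 mm = 18.1 cm
RCF_original = 1.118 × 10⁻⁵ × 18.1 × (9960)² = 1.118 × 10⁻⁵ × 18.1 × 99,201,600 ≈ 20,074.2 × g
Target RCF = 2.5 × 20,074.2 ≈ 50,185.5 × g
Your rotor: r = 18.4 / 2 = 9.2 cm
50,185.5 = 1.118 × 10⁻⁵ × 9.2 × N²
N² = 50,185.5 / (10.2856 × 10⁻⁵) = 487,920,005
N ≈ √487,920,005 ≈ 22,088.9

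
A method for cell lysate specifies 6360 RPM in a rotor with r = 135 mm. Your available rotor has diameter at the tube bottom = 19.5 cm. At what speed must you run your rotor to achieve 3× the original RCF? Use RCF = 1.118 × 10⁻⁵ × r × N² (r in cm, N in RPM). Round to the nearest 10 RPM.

≈ 12960 RPM

Original rotor: r = 135 mm = 13.5 cm
RCF = 1.118 × 10⁻⁵ × r × N²
RCF_original = 1.118 × 10⁻⁵ × 13.5 × (6360)² = 1.118 × 10⁻⁵ × 13.5 × 40,449,600 ≈ 6,105.1 × g
Target RCF = 3 × 6,105.1 ≈ 18,315.3 × g
Your rotor: r = 19.5 / 2 = 9.75 cm
18,315.3 = 1.118 × 10⁻⁵ × 9.75 × N²
N² = 18,315.3 / (10.9005 × 10⁻⁵) = 168,022,568
N ≈ √168,022,568 ≈ 12,962.4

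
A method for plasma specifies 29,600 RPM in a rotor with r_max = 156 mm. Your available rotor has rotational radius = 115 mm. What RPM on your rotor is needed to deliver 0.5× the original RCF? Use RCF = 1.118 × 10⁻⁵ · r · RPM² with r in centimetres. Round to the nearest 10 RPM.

24380 RPM

Original rotor: r = 156 mm = 15.6 cm
RCF = 1.118 × 10⁻⁵ × r × N²
RCF_original = 1.118 × 10⁻⁵ × 15.6 × (29600)² = 1.118 × 10⁻⁵ × 15.6 × 876,160,000 ≈ 152,809.3 × g
Target RCF = 0.5 × 152,809.3 ≈ 76,404.6 × g
Your rotor: r = 115 mm = 11.5 cm
76,404.6 = 1.118 × 10⁻⁵ × 11.5 × N²
N² = 76,404.6 / (12.857 × 10⁻⁵) = 594,264,603
N ≈ √594,264,603 ≈ 24,377.5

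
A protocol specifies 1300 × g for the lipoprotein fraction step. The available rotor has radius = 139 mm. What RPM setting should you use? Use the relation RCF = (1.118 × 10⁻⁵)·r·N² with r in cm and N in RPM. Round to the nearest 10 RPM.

r = 139 mm = 13.9 cm
1,300 = 1.118 × 10⁻⁵ × 13.9 × N²
N² = 1,300 / (15.5402 × 10⁻⁵) = 8,365,401
N ≈ √8,365,401 ≈ 2,892.3

N ≈ 2890 RPM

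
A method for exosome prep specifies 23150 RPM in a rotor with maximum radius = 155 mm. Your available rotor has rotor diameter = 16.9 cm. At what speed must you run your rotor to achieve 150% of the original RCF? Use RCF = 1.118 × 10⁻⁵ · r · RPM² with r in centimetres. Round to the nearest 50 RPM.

≈ 38400 RPM

Original rotor: r = 155 mm = 15.5 cm
RCF_original = 1.118 × 10⁻⁵ × 15.5 × (23150)² = 1.118 × 10⁻⁵ × 15.5 × 535,922,500 ≈ 92,870 × g
Target RCF = 1.5 × 92,870 ≈ 139,305 × g
Your rotor: r = 16.9 / 2 = 8.45 cm
139,305 = 1.118 × 10⁻⁵ × 8.45 × N²
N² = 139,305 / (9.4471 × 10⁻⁵) = 1,474,579,501
N ≈ √1,474,579,501 ≈ 38,400.3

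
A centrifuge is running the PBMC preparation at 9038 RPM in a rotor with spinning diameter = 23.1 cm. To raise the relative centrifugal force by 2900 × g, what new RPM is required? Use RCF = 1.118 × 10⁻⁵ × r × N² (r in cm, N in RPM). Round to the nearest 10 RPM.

r = 23.1 / 2 = 11.55 cm
Current RCF = 1.118 × 10⁻⁵ × 11.55 × (9038)² = 1.118 × 10⁻⁵ × 11.55 × 81,685,444 ≈ 10,548 × g
Target RCF = 10,548 + 2,900 = 13,448 × g
N² = 13,448 / (12.9129 × 10⁻⁵) = 104,143,918
N ≈ √104,143,918 ≈ 10,205.1

≈ 10210 RPM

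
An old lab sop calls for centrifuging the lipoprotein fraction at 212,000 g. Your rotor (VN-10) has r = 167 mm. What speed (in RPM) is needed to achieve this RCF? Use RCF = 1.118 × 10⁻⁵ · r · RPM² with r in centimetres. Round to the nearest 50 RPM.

N ≈ 33700 RPM

r = 167 mm = 16.7 cm
212,000 = 1.118 × 10⁻⁵ × 16.7 × N²
N² = 212,000 / (18.6706 × 10⁻⁵) = 1,135,475,025
N ≈ √1,135,475,025 ≈ 33,696.8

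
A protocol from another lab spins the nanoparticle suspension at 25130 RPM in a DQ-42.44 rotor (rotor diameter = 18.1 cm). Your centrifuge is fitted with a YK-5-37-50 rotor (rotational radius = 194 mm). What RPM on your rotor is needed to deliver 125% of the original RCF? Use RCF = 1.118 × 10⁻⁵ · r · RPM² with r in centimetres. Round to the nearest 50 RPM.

Original rotor: r = 18.1 / 2 = 9.05 cm
RCF = 1.118 × 10⁻⁵ × r × N²
RCF_original = 1.118 × 10⁻⁵ × 9.05 × (25130)² = 1.118 × 10⁻⁵ × 9.05 × 631,516,900 ≈ 63,896.2 × g
Target RCF = 1.25 × 63,896.2 ≈ 79,870.2 × g
Your rotor: r = 194 mm = 19.4 cm
79,870.2 = 1.118 × 10⁻⁵ × 19.4 × N²
N² = 79,870.2 / (21.6892 × 10⁻⁵) = 368,248,714
N ≈ √368,248,714 ≈ 19,189.8

≈ 19200 RPM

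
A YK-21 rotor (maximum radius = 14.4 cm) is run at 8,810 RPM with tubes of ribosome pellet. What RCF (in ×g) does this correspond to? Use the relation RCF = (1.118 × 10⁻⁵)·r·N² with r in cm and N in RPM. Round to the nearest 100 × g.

12500 ×g

RCF = 1.118 × 10⁻⁵ × 14.4 × (8810)² = 1.118 × 10⁻⁵ × 14.4 × 77,616,100 ≈ 12,495.6 × g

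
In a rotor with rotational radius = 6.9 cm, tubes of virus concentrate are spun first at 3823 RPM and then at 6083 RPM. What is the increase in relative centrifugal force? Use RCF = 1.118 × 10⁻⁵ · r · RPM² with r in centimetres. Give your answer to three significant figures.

≈ 1730 ×g

RCF₁ = 1.118 × 10⁻⁵ × 6.9 × (3823)² = 1.118 × 10⁻⁵ × 6.9 × 14,615,329 ≈ 1,127.5 × g
RCF₂ = 1.118 × 10⁻⁵ × 6.9 × (6083)² = 1.118 × 10⁻⁵ × 6.9 × 37,002,889 ≈ 2,854.5 × g
Increase = 2,854.5 − 1,127.5 = 1,727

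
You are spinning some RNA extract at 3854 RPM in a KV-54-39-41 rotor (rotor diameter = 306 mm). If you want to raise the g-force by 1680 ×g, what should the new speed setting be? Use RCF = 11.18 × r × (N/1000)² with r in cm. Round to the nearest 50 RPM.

N₂ ≈ 4950 RPM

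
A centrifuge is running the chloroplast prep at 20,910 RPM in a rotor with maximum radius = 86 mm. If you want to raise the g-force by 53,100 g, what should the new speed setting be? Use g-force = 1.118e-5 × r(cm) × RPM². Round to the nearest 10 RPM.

N₂ ≈ 31460 RPM

r = 86 mm = 8.6 cm
Current RCF = 1.118 × 10⁻⁵ × 8.6 × (20910)² = 1.118 × 10⁻⁵ × 8.6 × 437,228,100 ≈ 42,038.6 × g
Target RCF = 42,038.6 + 53,100 = 95,138.6 × g
N² = 95,138.6 / (9.6148 × 10⁻⁵) = 989,501,602
N ≈ √989,501,602 ≈ 31,456.3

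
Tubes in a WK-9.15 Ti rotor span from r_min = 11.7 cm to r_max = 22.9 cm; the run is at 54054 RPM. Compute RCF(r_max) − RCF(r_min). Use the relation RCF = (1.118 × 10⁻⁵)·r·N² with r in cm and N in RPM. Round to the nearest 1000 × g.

366000 ×g

RCF_max = 1.118 × 10⁻⁵ × 22.9 × (54054)² = 1.118 × 10⁻⁵ × 22.9 × 2,921,834,916 ≈ 748,054 × g
RCF_min = 1.118 × 10⁻⁵ × 11.7 × (54054)² = 1.118 × 10⁻⁵ × 11.7 × 2,921,834,916 ≈ 382,193.5 × g
ΔRCF = 748,054 − 382,193.5 = 365,860.5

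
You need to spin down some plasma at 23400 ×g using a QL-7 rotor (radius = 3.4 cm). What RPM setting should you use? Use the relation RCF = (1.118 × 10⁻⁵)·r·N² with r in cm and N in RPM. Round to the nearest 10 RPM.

23,400 = 1.118 × 10⁻⁵ × 3.4 × N²
N² = 23,400 / (3.8012 × 10⁻⁵) = 615,595,075
N ≈ √615,595,075 ≈ 24,811.2

N ≈ 24810 RPM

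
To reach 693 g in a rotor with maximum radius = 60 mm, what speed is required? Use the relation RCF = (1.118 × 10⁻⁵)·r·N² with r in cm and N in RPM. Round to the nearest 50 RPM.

N ≈ 3200 RPM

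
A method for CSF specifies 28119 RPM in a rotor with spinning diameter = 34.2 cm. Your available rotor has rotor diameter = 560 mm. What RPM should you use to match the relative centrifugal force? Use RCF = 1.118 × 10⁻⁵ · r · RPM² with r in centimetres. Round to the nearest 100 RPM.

22000 RPM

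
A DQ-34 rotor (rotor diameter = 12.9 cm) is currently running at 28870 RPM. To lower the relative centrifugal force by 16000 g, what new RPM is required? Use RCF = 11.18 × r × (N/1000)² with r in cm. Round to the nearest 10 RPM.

24730 RPM

r = 12.9 / 2 = 6.45 cm
Current RCF = 11.18 × 6.45 × (28.87)² = 11.18 × 6.45 × 833.4769 ≈ 60,102.9 × g
Target RCF = 60,102.9 − 16,000 = 44,102.9 × g
(N/1000)² = 44,102.9 / 72.111 = 611.5974
N = 1000 × √611.5974 ≈ 24,730.5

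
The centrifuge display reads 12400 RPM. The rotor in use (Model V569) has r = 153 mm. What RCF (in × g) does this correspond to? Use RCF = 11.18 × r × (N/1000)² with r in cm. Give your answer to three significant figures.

≈ 26300 × g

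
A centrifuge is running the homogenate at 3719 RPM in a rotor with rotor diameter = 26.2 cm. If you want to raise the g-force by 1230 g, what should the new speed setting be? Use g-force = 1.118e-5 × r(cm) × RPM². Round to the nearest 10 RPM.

4710 RPM

r = 26.2 / 2 = 13.1 cm
Current RCF = 1.118 × 10⁻⁵ × 13.1 × (3719)² = 1.118 × 10⁻⁵ × 13.1 × 13,830,961 ≈ 2,025.7 × g
Target RCF = 2,025.7 + 1,230 = 3,255.7 × g
N² = 3,255.7 / (14.6458 × 10⁻⁵) = 22,229,581
N ≈ √22,229,581 ≈ 4,714.8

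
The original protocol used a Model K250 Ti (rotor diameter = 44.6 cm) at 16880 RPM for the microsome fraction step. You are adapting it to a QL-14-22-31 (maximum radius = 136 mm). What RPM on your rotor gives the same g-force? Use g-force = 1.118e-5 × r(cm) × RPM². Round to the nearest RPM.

21615 RPM

Original rotor: r = 44.6 / 2 = 22.3 cm
RCF = 1.118 × 10⁻⁵ × r × N²
RCF_original = 1.118 × 10⁻⁵ × 22.3 × (16880)² = 1.118 × 10⁻⁵ × 22.3 × 284,934,400 ≈ 71,038.1 × g
Your rotor: r = 136 mm = 13.6 cm
71,038.1 = 1.118 × 10⁻⁵ × 13.6 × N²
N² = 71,038.1 / (15.2048 × 10⁻⁵) = 467,208,382
N ≈ √467,208,382 ≈ 21,615.0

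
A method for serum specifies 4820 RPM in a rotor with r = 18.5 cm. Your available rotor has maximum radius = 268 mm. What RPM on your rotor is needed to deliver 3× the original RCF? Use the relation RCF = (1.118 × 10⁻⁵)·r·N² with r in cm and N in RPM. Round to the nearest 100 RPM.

6900 RPM

RCF = 1.118 × 10⁻⁵ × r × N²
RCF_original = 1.118 × 10⁻⁵ × 18.5 × (4820)² = 1.118 × 10⁻⁵ × 18.5 × 23,232,400 ≈ 4,805.2 × g
Target RCF = 3 × 4,805.2 ≈ 14,415.6 × g
Your rotor: r = 268 mm = 26.8 cm
14,415.6 = 1.118 × 10⁻⁵ × 26.8 × N²
N² = 14,415.6 / (29.9624 × 10⁻⁵) = 48,112,301
N ≈ √48,112,301 ≈ 6,936.3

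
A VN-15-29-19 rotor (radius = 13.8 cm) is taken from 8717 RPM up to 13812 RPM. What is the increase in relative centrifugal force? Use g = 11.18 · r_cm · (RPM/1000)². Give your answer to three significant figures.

17700 x g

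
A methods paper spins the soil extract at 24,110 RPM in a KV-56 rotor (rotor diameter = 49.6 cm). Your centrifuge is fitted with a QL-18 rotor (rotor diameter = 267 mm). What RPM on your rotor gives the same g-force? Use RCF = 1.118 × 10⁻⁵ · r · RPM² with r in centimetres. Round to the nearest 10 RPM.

≈ 32860 RPM

Original rotor: r = 49.6 / 2 = 24.8 cm
RCF = 1.118 × 10⁻⁵ × r × N²
RCF_original = 1.118 × 10⁻⁵ × 24.8 × (24110)² = 1.118 × 10⁻⁵ × 24.8 × 581,292,100 ≈ 161,171.4 × g
Your rotor: r = 267 mm / 2 = 133.5 mm = 13.35 cm
161,171.4 = 1.118 × 10⁻⁵ × 13.35 × N²
N² = 161,171.4 / (14.9253 × 10⁻⁵) = 1,079,853,671
N ≈ √1,079,853,671 ≈ 32,861.1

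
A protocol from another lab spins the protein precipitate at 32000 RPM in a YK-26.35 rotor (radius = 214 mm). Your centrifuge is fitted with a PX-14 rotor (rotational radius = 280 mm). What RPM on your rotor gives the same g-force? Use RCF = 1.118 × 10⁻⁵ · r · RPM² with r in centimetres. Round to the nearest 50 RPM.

Original rotor: r = 214 mm = 21.4 cm
RCF = 1.118 × 10⁻⁵ × r × N²
RCF_original = 1.118 × 10⁻⁵ × 21.4 × (32000)² = 1.118 × 10⁻⁵ × 21.4 × 1,024,000,000 ≈ 244,994 × g
Your rotor: r = 280 mm = 28.0 cm
244,994 = 1.118 × 10⁻⁵ × 28 × N²
N² = 244,994 / (31.304 × 10⁻⁵) = 782,628,418
N ≈ √782,628,418 ≈ 27,975.5

28000 RPM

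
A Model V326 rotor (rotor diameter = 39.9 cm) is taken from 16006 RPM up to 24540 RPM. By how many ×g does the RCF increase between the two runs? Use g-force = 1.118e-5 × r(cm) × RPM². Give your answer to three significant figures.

r = 39.9 / 2 = 19.95 cm
RCF₁ = 1.118 × 10⁻⁵ × 19.95 × (16006)² = 1.118 × 10⁻⁵ × 19.95 × 256,192,036 ≈ 57,141.3 × g
RCF₂ = 1.118 × 10⁻⁵ × 19.95 × (24540)² = 1.118 × 10⁻⁵ × 19.95 × 602,211,600 ≈ 134,317.9 × g
Increase = 134,317.9 − 57,141.3 = 77,176.6

77200 ×g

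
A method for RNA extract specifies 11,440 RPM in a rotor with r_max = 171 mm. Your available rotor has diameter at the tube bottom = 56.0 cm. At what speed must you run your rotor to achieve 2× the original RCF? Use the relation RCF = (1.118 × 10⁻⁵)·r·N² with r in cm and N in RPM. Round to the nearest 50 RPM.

12650 RPM

Original rotor: r = 171 mm = 17.1 cm
RCF = 1.118 × 10⁻⁵ × r × N²
RCF_original = 1.118 × 10⁻⁵ × 17.1 × (11440)² = 1.118 × 10⁻⁵ × 17.1 × 130,873,600 ≈ 25,020.2 × g
Target RCF = 2 × 25,020.2 ≈ 50,040.4 × g
Your rotor: r = 56.0 / 2 = 28 cm
50,040.4 = 1.118 × 10⁻⁵ × 28 × N²
N² = 50,040.4 / (31.304 × 10⁻⁵) = 159,853,054
N ≈ √159,853,054 ≈ 12,643.3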